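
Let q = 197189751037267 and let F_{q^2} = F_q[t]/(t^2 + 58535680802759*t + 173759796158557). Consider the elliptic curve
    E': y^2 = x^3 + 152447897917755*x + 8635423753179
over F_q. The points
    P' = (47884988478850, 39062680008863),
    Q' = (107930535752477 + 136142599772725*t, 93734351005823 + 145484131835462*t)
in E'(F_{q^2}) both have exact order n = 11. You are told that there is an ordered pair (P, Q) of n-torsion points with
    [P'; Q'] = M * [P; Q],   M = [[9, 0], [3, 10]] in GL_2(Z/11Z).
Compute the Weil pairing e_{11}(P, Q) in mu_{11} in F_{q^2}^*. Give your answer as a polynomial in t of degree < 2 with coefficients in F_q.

24708823084487 + 119805591605035*t

Since e_{11}(P,P)=e_{11}(Q,Q)=1 and e_{11}(Q,P)=e_{11}(P,Q)^{-1}, expanding e_{11}(9*P,3*P + 10*Q) leaves e(P,Q)^det(M).
Inverting 2 mod 11: 6. Thus e_{11}(P,Q) = e(P',Q')^{6}.
Double-and-add over 1011: 4-1 doublings, 3-1 additions; each step l_{T,T}/v_{2T} or l_{T,P'}/v at Q'+S for random S.
e_{11}(P',Q') = 171524270013709 + 178955278343212*t.
(171524270013709 + 178955278343212*t)^{6} mod (197189751037267,f) = 24708823084487 + 119805591605035*t.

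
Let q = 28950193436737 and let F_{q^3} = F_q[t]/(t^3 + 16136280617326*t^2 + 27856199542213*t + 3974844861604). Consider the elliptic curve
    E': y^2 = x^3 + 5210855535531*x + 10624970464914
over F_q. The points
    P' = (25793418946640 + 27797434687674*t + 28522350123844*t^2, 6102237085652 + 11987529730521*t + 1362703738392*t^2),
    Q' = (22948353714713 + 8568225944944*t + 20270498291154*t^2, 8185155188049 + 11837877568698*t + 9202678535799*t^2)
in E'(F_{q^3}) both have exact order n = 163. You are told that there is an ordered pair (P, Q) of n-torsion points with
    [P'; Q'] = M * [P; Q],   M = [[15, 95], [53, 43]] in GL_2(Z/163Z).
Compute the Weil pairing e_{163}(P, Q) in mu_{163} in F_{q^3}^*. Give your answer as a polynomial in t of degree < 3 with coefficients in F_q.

2662090540522 + 9250956954860*t + 20912572976667*t^2

Since e_{163}(P,P)=e_{163}(Q,Q)=1 and e_{163}(Q,P)=e_{163}(P,Q)^{-1}, expanding e_{163}(15*P + 95*Q,53*P + 43*Q) leaves e(P,Q)^det(M).
So e_{163}(P,Q) = e_{163}(P',Q')^{89}, since 11*89 = 1 mod 163.
8-bit Miller (10100011) on E'/F_{28950193436737} with a'=5210855535531, b'=10624970464914: accumulate tangent/chord ratios at Q'+S and P'+S'.
Result: e(P',Q') = 648564030097 + 1100357984188*t + 8162967158995*t^2.
e_{163}(P,Q) = (648564030097 + 1100357984188*t + 8162967158995*t^2)^{89} = 2662090540522 + 9250956954860*t + 20912572976667*t^2.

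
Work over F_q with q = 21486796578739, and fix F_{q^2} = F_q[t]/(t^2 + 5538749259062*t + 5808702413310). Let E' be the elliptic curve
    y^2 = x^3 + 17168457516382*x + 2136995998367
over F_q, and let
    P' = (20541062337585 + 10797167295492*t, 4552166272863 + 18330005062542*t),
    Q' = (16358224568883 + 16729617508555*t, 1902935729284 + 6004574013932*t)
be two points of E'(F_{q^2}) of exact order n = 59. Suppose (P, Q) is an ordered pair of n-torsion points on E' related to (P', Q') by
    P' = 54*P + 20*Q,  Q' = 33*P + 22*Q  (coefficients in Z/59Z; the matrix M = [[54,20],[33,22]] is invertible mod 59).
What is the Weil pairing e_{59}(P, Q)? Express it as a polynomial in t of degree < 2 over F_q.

Alternating bilinearity on E[59] (values in mu_{59} in F_{21486796578739^2}) gives e(P',Q') = e(P,Q)^det(M).
So e_{59}(P,Q) = e_{59}(P',Q')^{39}, since 56*39 = 1 mod 59.
Miller loop for e_{59} over F_{21486796578739^2}: bits of 59 = 111011; 5 double steps + 4 add steps, l/v at each.
e_{59}(P',Q') = 11430669594322 + 614236523654*t.
Raise to 39: e(P,Q) = 17766284582869 + 7714099560637*t in mu_{59}.

17766284582869 + 7714099560637*t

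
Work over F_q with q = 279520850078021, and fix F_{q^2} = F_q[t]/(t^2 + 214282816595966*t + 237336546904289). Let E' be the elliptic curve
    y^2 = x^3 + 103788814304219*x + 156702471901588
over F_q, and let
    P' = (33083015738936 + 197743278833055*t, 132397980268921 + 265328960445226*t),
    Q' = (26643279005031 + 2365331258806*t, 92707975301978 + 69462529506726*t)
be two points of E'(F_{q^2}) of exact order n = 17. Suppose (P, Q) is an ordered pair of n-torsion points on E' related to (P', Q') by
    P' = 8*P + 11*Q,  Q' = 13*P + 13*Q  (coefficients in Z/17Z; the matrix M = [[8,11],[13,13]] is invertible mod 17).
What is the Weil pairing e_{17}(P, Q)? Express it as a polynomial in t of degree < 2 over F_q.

Under M = [[8,11],[13,13]] in GL_2(Z/17), e_{17}(P',Q') = e_{17}(P,Q)^(8*13-11*13 mod 17).
8*13 - 11*13 = -39; reduced mod 17: det = 12, inverse 10.
n = 17 = (10001)_2 (5 bits, wt 2); accumulate f_{17,P'}(Q'+S)/f_{17,P'}(S) along the 4-step ladder.
f_P(D_Q)/f_Q(D_P) = 252013176830038 + 113740665843263*t.
Finally e_{17}(P,Q) = 145028691950731 + 1198884023230*t.

145028691950731 + 1198884023230*t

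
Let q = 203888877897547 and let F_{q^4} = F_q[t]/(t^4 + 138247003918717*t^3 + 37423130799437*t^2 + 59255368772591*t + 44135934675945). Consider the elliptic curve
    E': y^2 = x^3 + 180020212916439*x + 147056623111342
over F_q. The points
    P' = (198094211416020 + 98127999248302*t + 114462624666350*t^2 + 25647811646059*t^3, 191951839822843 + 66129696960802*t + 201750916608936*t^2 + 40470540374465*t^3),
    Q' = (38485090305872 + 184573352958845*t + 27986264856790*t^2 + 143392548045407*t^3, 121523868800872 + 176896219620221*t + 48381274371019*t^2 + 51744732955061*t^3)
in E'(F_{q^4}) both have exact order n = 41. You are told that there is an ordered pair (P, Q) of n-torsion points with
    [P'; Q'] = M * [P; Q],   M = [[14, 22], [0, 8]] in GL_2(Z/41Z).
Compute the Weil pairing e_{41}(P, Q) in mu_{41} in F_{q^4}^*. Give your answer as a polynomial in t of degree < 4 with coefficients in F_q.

e_{41}(aP+bQ,cP+dQ) = e_{41}(P,Q)^(ad-bc); with (a,b,c,d)=(14,22,0,8) this gives the det-41 law.
det(M) mod 41 = 30; its inverse in (Z/41)^* is 26 (check: 30*26 mod 41 = 1).
Double-and-add over 101001: 6-1 doublings, 3-1 additions; each step l_{T,T}/v_{2T} or l_{T,P'}/v at Q'+S for random S.
Miller gives e_{41}(P',Q') = 58798360482292 + 84713220695288*t + 151940283815371*t^2 + 148946970747535*t^3 in F_{203888877897547^4}.
e_{41}(P,Q) = (58798360482292 + 84713220695288*t + 151940283815371*t^2 + 148946970747535*t^3)^{26} = 89193188678323 + 184660141055349*t + 110438695682425*t^2 + 73633321127480*t^3.

89193188678323 + 184660141055349*t + 110438695682425*t^2 + 73633321127480*t^3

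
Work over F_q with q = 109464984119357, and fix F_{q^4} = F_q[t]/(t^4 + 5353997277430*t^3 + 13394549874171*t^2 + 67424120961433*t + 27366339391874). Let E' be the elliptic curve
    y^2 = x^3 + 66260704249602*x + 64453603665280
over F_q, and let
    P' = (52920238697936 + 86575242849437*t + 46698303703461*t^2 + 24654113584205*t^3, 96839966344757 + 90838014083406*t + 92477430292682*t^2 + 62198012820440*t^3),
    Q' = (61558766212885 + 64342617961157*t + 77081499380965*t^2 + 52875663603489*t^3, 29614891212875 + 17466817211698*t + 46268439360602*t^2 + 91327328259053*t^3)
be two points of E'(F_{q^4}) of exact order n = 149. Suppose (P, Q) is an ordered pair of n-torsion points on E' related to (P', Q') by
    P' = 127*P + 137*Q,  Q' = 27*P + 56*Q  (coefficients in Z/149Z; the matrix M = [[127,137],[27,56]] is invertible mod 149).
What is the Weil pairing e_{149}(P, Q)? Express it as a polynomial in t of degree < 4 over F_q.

e_{149}(aP+bQ,cP+dQ) = e_{149}(P,Q)^(ad-bc); with (a,b,c,d)=(127,137,27,56) this gives the det-149 law.
det M = 127*56 - 137*27 = 3413 = 135 (mod 149); 135^{-1} = 117 (mod 149).
8-bit Miller (10010101) on E'/F_{109464984119357} with a'=66260704249602, b'=64453603665280: accumulate tangent/chord ratios at Q'+S and P'+S'.
The quotient is 80842260379533 + 104330387542597*t + 100676746695919*t^2 + 88754705046112*t^3.
e_{149}(P,Q) = (80842260379533 + 104330387542597*t + 100676746695919*t^2 + 88754705046112*t^3)^{117} = 18353556877121 + 104062268351863*t + 43773147357705*t^2 + 96124932236366*t^3.

18353556877121 + 104062268351863*t + 43773147357705*t^2 + 96124932236366*t^3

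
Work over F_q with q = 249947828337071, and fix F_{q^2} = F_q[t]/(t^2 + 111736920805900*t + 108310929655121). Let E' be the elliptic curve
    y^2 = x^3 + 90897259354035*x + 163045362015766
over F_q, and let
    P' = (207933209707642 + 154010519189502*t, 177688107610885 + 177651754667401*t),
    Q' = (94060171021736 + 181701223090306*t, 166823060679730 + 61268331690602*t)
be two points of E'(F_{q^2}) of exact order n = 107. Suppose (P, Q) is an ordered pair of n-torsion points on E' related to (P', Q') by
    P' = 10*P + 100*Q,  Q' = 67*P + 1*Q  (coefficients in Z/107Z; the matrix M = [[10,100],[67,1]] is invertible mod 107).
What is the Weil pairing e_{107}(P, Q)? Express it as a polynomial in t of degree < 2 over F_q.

73636708093522 + 232720342194584*t

Under M = [[10,100],[67,1]] in GL_2(Z/107), e_{107}(P',Q') = e_{107}(P,Q)^(10*1-100*67 mod 107).
10*1 - 100*67 = -6690; reduced mod 107: det = 51, inverse 21.
7-bit Miller (1101011) on E'/F_{249947828337071} with a'=90897259354035, b'=163045362015766: accumulate tangent/chord ratios at Q'+S and P'+S'.
Result: e(P',Q') = 65907889634272 + 81040267282093*t.
Thus e_{107}(P,Q) = 73636708093522 + 232720342194584*t.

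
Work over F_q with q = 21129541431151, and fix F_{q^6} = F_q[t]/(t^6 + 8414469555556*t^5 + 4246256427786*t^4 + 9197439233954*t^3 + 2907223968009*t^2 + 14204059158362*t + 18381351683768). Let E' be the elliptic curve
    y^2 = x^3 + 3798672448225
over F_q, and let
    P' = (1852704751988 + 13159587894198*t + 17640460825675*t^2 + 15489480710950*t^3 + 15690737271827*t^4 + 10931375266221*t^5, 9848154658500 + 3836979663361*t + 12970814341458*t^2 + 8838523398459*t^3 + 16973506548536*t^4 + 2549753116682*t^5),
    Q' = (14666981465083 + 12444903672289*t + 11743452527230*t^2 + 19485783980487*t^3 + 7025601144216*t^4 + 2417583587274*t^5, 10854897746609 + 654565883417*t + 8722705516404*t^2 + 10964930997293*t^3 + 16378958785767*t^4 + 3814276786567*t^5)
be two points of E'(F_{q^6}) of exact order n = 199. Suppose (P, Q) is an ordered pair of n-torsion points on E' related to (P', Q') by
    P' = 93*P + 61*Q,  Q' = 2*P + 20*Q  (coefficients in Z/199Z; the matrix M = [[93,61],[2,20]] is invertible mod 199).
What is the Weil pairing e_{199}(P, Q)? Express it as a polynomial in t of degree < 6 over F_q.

6750592975026 + 3662786540681*t + 12521412748670*t^2 + 15205065591553*t^3 + 8722461086021*t^4 + 20203763066794*t^5

The 199-Weil pairing on E[199] over F_{21129541431151} is alternating-bilinear: e_{199}(P',Q') = e_{199}(P,Q)^det(M).
det M = 93*20 - 61*2 = 1738 = 146 (mod 199); 146^{-1} = 15 (mod 199).
Double-and-add over 11000111: 8-1 doublings, 5-1 additions; each step l_{T,T}/v_{2T} or l_{T,P'}/v at Q'+S for random S.
Result: e(P',Q') = 10944391198836 + 9224593394546*t + 5794730813064*t^2 + 8503152706122*t^3 + 16685053129323*t^4 + 1233177110621*t^5.
(10944391198836 + 9224593394546*t + 5794730813064*t^2 + 8503152706122*t^3 + 16685053129323*t^4 + 1233177110621*t^5)^{15} mod (21129541431151,f) = 6750592975026 + 3662786540681*t + 12521412748670*t^2 + 15205065591553*t^3 + 8722461086021*t^4 + 20203763066794*t^5.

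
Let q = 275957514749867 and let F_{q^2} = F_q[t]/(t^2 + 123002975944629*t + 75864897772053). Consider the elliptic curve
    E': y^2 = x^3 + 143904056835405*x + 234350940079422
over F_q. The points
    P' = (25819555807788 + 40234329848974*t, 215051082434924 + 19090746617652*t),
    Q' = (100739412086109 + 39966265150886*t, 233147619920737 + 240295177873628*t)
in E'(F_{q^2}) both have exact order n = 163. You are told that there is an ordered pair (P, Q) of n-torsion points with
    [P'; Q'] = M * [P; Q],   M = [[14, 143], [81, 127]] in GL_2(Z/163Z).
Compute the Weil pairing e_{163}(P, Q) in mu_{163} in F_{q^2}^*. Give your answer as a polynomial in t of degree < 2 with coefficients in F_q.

66997368606276 + 35766513955966*t

e_{163} is bilinear + alternating on E[163], so e_{163}(14*P + 143*Q, 81*P + 127*Q) = e_{163}(P,Q)^(14*127-143*81).
So e_{163}(P,Q) = e_{163}(P',Q')^{13}, since 138*13 = 1 mod 163.
Build f_{163,P'} and f_{163,Q'} via the 8-bit ladder of 163=10100011_2; evaluate at shifted divisors; quotient in F_{275957514749867^2}.
f_P(D_Q)/f_Q(D_P) = 121271110123424 + 38486513416271*t.
(121271110123424 + 38486513416271*t)^{13} mod (275957514749867,f) = 66997368606276 + 35766513955966*t.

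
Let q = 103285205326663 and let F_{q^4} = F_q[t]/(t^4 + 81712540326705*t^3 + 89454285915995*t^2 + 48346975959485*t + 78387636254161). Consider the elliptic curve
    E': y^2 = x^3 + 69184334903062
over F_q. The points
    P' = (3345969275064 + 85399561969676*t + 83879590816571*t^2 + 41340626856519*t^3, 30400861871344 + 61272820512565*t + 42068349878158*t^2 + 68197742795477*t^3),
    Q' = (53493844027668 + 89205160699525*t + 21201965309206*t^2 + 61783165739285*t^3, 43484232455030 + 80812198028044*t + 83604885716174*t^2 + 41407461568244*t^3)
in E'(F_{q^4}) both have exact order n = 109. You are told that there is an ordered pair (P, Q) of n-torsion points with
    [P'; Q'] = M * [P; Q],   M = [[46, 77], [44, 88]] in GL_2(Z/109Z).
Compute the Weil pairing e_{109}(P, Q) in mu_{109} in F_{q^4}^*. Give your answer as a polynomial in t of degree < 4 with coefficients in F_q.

19408190745516 + 76686084264276*t + 31747427917937*t^2 + 13881869168701*t^3

Under M = [[46,77],[44,88]] in GL_2(Z/109), e_{109}(P',Q') = e_{109}(P,Q)^(46*88-77*44 mod 109).
Inverting 6 mod 109: 91. Thus e_{109}(P,Q) = e(P',Q')^{91}.
Double-and-add over 1101101: 7-1 doublings, 5-1 additions; each step l_{T,T}/v_{2T} or l_{T,P'}/v at Q'+S for random S.
e_{109}(P',Q') = 40745843956712 + 25545847054057*t + 23097162060232*t^2 + 44998443241523*t^3.
e_{109}(P,Q) = (40745843956712 + 25545847054057*t + 23097162060232*t^2 + 44998443241523*t^3)^{91} = 19408190745516 + 76686084264276*t + 31747427917937*t^2 + 13881869168701*t^3.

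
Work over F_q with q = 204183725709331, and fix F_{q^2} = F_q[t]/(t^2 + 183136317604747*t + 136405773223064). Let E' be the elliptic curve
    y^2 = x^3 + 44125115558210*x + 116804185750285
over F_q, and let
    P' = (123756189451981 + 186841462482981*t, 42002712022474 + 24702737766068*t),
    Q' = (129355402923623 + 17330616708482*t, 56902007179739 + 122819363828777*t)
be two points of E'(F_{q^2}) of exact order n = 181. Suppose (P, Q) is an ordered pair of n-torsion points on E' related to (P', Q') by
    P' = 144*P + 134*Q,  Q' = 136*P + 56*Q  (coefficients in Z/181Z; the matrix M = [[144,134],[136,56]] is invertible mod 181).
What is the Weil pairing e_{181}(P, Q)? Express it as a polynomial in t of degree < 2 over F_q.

27812585208521 + 203856479824159*t

e_{181}(aP+bQ,cP+dQ) = e_{181}(P,Q)^(ad-bc); with (a,b,c,d)=(144,134,136,56) this gives the det-181 law.
So e_{181}(P,Q) = e_{181}(P',Q')^{98}, since 157*98 = 1 mod 181.
Miller loop for e_{181} over F_{204183725709331^2}: bits of 181 = 10110101; 7 double steps + 4 add steps, l/v at each.
f_P(D_Q)/f_Q(D_P) = 961139919875 + 130114184890752*t.
Thus e_{181}(P,Q) = 27812585208521 + 203856479824159*t.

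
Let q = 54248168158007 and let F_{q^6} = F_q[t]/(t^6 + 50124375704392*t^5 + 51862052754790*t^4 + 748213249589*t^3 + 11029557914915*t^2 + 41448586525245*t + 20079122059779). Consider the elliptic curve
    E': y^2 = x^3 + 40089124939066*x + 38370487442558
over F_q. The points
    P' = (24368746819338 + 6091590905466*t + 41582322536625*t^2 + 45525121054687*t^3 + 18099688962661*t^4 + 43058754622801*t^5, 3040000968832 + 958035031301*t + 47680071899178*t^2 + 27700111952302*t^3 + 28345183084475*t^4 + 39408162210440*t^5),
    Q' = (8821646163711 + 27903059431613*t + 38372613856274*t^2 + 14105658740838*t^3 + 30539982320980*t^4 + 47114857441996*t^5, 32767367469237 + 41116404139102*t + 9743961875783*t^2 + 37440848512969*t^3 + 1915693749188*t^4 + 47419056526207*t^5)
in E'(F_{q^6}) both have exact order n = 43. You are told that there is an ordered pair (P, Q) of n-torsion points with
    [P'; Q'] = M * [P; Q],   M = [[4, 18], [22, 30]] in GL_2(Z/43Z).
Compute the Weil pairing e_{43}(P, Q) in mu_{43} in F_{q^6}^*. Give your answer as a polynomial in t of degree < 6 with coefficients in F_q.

Under M = [[4,18],[22,30]] in GL_2(Z/43), e_{43}(P',Q') = e_{43}(P,Q)^(4*30-18*22 mod 43).
So e_{43}(P,Q) = e_{43}(P',Q')^{31}, since 25*31 = 1 mod 43.
Double-and-add over 101011: 6-1 doublings, 4-1 additions; each step l_{T,T}/v_{2T} or l_{T,P'}/v at Q'+S for random S.
e_{43}(P',Q') = 32833347437250 + 23366488254382*t + 24396625373017*t^2 + 45444420371856*t^3 + 7833182610863*t^4 + 20824971860523*t^5.
Raise to 31: e(P,Q) = 22264134408692 + 32772790051999*t + 22843578302666*t^2 + 44672412785525*t^3 + 34372905501818*t^4 + 27209131478746*t^5 in mu_{43}.

22264134408692 + 32772790051999*t + 22843578302666*t^2 + 44672412785525*t^3 + 34372905501818*t^4 + 27209131478746*t^5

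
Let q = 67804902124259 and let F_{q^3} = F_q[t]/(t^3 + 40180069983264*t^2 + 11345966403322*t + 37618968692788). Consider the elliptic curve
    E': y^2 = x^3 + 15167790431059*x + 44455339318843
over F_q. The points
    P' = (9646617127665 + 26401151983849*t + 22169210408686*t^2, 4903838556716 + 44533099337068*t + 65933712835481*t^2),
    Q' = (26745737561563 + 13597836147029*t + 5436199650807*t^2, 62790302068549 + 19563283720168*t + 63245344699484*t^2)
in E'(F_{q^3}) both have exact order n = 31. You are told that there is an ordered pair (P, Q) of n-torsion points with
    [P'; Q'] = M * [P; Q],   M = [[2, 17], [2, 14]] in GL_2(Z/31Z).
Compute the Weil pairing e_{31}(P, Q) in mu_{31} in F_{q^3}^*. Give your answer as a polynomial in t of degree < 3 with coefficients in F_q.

14481163568244 + 63277381567118*t + 11513625219353*t^2

Under M = [[2,17],[2,14]] in GL_2(Z/31), e_{31}(P',Q') = e_{31}(P,Q)^(2*14-17*2 mod 31).
2*14 - 17*2 = -6; reduced mod 31: det = 25, inverse 5.
Run Miller on y^2=x^3+15167790431059*x+44455339318843 over F_{67804902124259}: ladder 11111 (5 bits); e = f_P(D_Q)/f_Q(D_P).
e_{31}(P',Q') = 28705295852224 + 65857436464482*t + 44524045388918*t^2.
Thus e_{31}(P,Q) = 14481163568244 + 63277381567118*t + 11513625219353*t^2.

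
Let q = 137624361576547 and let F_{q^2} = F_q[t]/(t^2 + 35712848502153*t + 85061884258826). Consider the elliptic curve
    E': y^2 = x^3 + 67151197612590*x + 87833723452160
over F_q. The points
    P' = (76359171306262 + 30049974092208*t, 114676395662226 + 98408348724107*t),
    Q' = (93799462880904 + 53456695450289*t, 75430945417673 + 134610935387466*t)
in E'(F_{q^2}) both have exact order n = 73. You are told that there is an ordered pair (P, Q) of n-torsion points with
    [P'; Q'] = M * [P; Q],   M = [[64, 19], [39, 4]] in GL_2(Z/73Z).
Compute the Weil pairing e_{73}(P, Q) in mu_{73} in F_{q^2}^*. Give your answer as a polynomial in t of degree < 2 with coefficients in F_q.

Under M = [[64,19],[39,4]] in GL_2(Z/73), e_{73}(P',Q') = e_{73}(P,Q)^(64*4-19*39 mod 73).
Hence e(P,Q) = e(P',Q')^{59} where 59 = 26^{-1} mod 73.
7-bit Miller (1001001) on E'/F_{137624361576547} with a'=67151197612590, b'=87833723452160: accumulate tangent/chord ratios at Q'+S and P'+S'.
So e_{73}(P',Q') = 86345131064314 + 23335824842553*t.
e_{73}(P,Q) = (86345131064314 + 23335824842553*t)^{59} = 85780772769208 + 92340356734631*t.

85780772769208 + 92340356734631*t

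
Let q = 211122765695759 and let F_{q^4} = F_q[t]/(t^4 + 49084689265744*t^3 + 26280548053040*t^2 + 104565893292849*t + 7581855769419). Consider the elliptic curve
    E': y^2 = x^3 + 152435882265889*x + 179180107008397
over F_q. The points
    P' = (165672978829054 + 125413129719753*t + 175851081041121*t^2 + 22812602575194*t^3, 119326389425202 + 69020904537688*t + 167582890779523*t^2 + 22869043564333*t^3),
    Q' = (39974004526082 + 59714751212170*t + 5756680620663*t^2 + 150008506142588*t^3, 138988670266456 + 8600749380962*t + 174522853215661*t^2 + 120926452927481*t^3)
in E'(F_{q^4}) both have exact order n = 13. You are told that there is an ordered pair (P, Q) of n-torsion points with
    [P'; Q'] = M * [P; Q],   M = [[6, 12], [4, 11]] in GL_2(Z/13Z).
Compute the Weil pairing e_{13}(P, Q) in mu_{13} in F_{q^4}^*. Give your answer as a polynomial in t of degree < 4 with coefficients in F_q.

Alternating bilinearity on E[13] (values in mu_{13} in F_{211122765695759^4}) gives e(P',Q') = e(P,Q)^det(M).
det(M) mod 13 = 5; its inverse in (Z/13)^* is 8 (check: 5*8 mod 13 = 1).
Build f_{13,P'} and f_{13,Q'} via the 4-bit ladder of 13=1101_2; evaluate at shifted divisors; quotient in F_{211122765695759^4}.
Miller gives e_{13}(P',Q') = 197332715705197 + 131746121643887*t + 25128688908955*t^2 + 120516250839092*t^3 in F_{211122765695759^4}.
Finally e_{13}(P,Q) = 125499128126775 + 74980747208514*t + 117018786039328*t^2 + 122859115379684*t^3.

125499128126775 + 74980747208514*t + 117018786039328*t^2 + 122859115379684*t^3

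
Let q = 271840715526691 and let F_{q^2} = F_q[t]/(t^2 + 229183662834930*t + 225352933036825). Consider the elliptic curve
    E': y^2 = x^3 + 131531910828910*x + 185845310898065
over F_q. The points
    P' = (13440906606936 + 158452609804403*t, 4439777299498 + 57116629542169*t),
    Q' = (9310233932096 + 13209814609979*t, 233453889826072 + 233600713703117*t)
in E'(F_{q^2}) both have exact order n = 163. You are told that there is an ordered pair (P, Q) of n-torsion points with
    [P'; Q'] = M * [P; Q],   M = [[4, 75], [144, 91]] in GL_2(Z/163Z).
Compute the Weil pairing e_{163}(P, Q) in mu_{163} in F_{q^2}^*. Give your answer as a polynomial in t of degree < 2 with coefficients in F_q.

115297213336885 + 252860082372168*t

Under M = [[4,75],[144,91]] in GL_2(Z/163), e_{163}(P',Q') = e_{163}(P,Q)^(4*91-75*144 mod 163).
So e_{163}(P,Q) = e_{163}(P',Q')^{122}, since 159*122 = 1 mod 163.
Run Miller on y^2=x^3+131531910828910*x+185845310898065 over F_{271840715526691}: ladder 10100011 (8 bits); e = f_P(D_Q)/f_Q(D_P).
f_P(D_Q)/f_Q(D_P) = 109975551563408 + 229918271579219*t.
Finally e_{163}(P,Q) = 115297213336885 + 252860082372168*t.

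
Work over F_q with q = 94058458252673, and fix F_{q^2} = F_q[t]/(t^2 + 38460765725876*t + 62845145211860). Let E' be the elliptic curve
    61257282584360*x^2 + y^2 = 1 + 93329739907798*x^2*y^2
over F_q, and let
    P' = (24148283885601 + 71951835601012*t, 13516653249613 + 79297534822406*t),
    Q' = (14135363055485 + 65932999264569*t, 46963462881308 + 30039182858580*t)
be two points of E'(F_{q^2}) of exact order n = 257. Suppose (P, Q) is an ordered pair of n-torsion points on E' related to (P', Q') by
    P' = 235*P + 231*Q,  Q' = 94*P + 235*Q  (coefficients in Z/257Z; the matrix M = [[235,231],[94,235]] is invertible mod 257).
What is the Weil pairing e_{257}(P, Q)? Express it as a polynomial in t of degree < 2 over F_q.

e_{257} is bilinear + alternating on E[257], so e_{257}(235*P + 231*Q, 94*P + 235*Q) = e_{257}(P,Q)^(235*235-231*94).
So e_{257}(P,Q) = e_{257}(P',Q')^{28}, since 101*28 = 1 mod 257.
Edwards->Montgomery: u=(1+y)/(1-y), v=u/x -> 17479521021796v^2=u^3+72562812163594u^2+u; then x_W=39011114795477u+25764503748693: y^2=x^3+16670363781527*x+78205261794363.
n = 257 = (100000001)_2 (9 bits, wt 2); accumulate f_{257,P'}(Q'+S)/f_{257,P'}(S) along the 8-step ladder.
f_P(D_Q)/f_Q(D_P) = 90554272667018 + 76138365703906*t.
Finally e_{257}(P,Q) = 69781150599080 + 63827612366414*t.

69781150599080 + 63827612366414*t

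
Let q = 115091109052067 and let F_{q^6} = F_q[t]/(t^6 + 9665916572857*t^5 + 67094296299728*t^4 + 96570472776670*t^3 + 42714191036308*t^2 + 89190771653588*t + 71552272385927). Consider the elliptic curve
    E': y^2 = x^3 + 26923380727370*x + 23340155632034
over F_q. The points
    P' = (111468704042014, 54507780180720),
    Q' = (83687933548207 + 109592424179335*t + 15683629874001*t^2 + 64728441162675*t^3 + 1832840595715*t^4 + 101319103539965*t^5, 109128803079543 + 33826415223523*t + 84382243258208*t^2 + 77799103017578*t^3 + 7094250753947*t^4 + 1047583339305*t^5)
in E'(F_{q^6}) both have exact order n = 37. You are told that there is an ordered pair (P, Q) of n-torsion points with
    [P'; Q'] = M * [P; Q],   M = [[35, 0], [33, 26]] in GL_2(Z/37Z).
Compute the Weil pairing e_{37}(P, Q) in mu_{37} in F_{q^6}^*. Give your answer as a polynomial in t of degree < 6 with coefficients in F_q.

The 37-Weil pairing on E[37] over F_{115091109052067} is alternating-bilinear: e_{37}(P',Q') = e_{37}(P,Q)^det(M).
Inverting 22 mod 37: 32. Thus e_{37}(P,Q) = e(P',Q')^{32}.
6-bit Miller (100101) on E'/F_{115091109052067} with a'=26923380727370, b'=23340155632034: accumulate tangent/chord ratios at Q'+S and P'+S'.
f_P(D_Q)/f_Q(D_P) = 23230236588476 + 103337798031230*t + 50309915386541*t^2 + 8316758691338*t^3 + 46850937620394*t^4 + 7223164039755*t^5.
Raise to 32: e(P,Q) = 91585659770191 + 87138642328461*t + 42982663908060*t^2 + 49579499084983*t^3 + 104047481534759*t^4 + 99283337808564*t^5 in mu_{37}.

91585659770191 + 87138642328461*t + 42982663908060*t^2 + 49579499084983*t^3 + 104047481534759*t^4 + 99283337808564*t^5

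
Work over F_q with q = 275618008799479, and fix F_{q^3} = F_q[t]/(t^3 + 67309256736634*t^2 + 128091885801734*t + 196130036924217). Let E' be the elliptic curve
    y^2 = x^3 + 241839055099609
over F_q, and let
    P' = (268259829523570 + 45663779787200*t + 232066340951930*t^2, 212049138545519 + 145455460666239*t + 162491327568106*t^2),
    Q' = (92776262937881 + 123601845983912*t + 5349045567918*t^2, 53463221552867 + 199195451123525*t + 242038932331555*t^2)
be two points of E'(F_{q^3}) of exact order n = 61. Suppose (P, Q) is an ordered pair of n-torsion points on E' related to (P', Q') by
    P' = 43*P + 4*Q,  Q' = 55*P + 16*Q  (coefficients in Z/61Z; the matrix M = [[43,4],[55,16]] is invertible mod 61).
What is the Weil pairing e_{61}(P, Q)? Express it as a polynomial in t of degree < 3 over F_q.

e_{61}(aP+bQ,cP+dQ) = e_{61}(P,Q)^(ad-bc); with (a,b,c,d)=(43,4,55,16) this gives the det-61 law.
43*16 - 4*55 = 468; reduced mod 61: det = 41, inverse 3.
6-bit Miller (111101) on E'/F_{275618008799479} with a'=0, b'=241839055099609: accumulate tangent/chord ratios at Q'+S and P'+S'.
f_P(D_Q)/f_Q(D_P) = 145698444133700 + 213730985201107*t + 102482943627386*t^2.
Hence e(P,Q) = 92478046243013 + 84123206118780*t + 196260807027526*t^2 in F_{275618008799479^3}^*.

92478046243013 + 84123206118780*t + 196260807027526*t^2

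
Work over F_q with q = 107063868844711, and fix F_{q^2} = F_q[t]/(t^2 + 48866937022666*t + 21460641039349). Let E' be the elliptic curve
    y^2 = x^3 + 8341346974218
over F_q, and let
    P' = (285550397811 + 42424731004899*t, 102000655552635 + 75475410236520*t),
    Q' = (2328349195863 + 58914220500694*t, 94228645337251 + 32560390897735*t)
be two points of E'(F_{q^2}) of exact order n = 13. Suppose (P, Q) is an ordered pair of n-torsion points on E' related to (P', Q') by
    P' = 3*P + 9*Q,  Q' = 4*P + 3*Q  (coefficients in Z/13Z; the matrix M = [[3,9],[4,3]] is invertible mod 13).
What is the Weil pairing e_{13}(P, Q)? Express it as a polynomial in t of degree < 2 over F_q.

e_{13}(aP+bQ,cP+dQ) = e_{13}(P,Q)^(ad-bc); with (a,b,c,d)=(3,9,4,3) this gives the det-13 law.
det(M) mod 13 = 12; its inverse in (Z/13)^* is 12 (check: 12*12 mod 13 = 1).
Run Miller on y^2=x^3+8341346974218 over F_{107063868844711}: ladder 1101 (4 bits); e = f_P(D_Q)/f_Q(D_P).
Miller gives e_{13}(P',Q') = 39953808260130 + 78173636631024*t in F_{107063868844711^2}.
Thus e_{13}(P,Q) = 92910613825069 + 28890232213687*t.

92910613825069 + 28890232213687*t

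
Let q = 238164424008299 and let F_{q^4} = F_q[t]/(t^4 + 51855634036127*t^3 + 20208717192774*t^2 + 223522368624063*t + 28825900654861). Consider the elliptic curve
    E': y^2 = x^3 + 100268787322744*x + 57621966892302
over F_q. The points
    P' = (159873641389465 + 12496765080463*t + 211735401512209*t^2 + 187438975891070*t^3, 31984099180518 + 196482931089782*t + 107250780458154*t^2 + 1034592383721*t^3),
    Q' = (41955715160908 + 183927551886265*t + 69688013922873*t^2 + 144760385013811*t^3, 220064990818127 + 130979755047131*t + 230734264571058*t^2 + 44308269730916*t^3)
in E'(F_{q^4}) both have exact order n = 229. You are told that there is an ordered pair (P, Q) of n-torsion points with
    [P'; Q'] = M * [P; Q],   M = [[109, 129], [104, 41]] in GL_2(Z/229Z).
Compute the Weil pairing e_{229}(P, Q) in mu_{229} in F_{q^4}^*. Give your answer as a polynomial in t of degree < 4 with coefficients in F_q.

39824436726900 + 104160648502747*t + 217662089694052*t^2 + 189335477184344*t^3

e_{229} is bilinear + alternating on E[229], so e_{229}(109*P + 129*Q, 104*P + 41*Q) = e_{229}(P,Q)^(109*41-129*104).
Hence e(P,Q) = e(P',Q')^{186} where 186 = 213^{-1} mod 229.
Run Miller on y^2=x^3+100268787322744*x+57621966892302 over F_{238164424008299}: ladder 11100101 (8 bits); e = f_P(D_Q)/f_Q(D_P).
Miller gives e_{229}(P',Q') = 138406811648762 + 33537313670692*t + 195959818554622*t^2 + 70507233676407*t^3 in F_{238164424008299^4}.
(138406811648762 + 33537313670692*t + 195959818554622*t^2 + 70507233676407*t^3)^{186} mod (238164424008299,f) = 39824436726900 + 104160648502747*t + 217662089694052*t^2 + 189335477184344*t^3.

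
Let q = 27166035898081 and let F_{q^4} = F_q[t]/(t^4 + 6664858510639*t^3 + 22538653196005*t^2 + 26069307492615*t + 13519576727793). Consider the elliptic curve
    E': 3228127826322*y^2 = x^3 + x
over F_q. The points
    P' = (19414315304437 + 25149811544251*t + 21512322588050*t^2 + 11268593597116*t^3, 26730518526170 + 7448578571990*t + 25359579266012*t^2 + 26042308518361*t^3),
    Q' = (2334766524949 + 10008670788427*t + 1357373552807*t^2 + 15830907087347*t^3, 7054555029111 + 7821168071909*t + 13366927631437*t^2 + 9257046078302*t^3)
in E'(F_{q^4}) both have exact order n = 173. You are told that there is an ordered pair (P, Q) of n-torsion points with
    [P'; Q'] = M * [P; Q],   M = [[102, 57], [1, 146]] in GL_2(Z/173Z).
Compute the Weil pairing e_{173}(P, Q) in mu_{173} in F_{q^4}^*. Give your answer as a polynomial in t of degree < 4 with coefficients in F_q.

17483167146703 + 7673594655490*t + 3787190425679*t^2 + 812729287587*t^3

Alternating bilinearity on E[173] (values in mu_{173} in F_{27166035898081^4}) gives e(P',Q') = e(P,Q)^det(M).
det(M) mod 173 = 130; its inverse in (Z/173)^* is 4 (check: 130*4 mod 173 = 1).
(x,y)|->(12957758529555x,12957758529555y) sends E' to y^2=x^3+21545992408659*x.
n = 173 = (10101101)_2 (8 bits, wt 5); accumulate f_{173,P'}(Q'+S)/f_{173,P'}(S) along the 7-step ladder.
So e_{173}(P',Q') = 22022431851458 + 7806982974440*t + 21379799938970*t^2 + 5327594885133*t^3.
Thus e_{173}(P,Q) = 17483167146703 + 7673594655490*t + 3787190425679*t^2 + 812729287587*t^3.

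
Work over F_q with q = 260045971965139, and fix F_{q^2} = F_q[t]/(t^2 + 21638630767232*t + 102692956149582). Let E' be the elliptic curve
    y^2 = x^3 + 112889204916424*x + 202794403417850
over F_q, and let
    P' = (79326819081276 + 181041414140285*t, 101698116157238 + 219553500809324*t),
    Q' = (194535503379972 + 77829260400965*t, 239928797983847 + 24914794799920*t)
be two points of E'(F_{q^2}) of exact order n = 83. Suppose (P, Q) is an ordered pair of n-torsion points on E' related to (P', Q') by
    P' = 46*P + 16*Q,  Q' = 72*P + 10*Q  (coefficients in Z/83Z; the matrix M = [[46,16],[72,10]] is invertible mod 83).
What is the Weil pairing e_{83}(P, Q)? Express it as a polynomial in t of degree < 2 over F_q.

178063835567688 + 19468587487282*t

e_{83} is bilinear + alternating on E[83], so e_{83}(46*P + 16*Q, 72*P + 10*Q) = e_{83}(P,Q)^(46*10-16*72).
det(M) mod 83 = 55; its inverse in (Z/83)^* is 80 (check: 55*80 mod 83 = 1).
Double-and-add over 1010011: 7-1 doublings, 4-1 additions; each step l_{T,T}/v_{2T} or l_{T,P'}/v at Q'+S for random S.
Miller gives e_{83}(P',Q') = 182412599067225 + 27291456398390*t in F_{260045971965139^2}.
Thus e_{83}(P,Q) = 178063835567688 + 19468587487282*t.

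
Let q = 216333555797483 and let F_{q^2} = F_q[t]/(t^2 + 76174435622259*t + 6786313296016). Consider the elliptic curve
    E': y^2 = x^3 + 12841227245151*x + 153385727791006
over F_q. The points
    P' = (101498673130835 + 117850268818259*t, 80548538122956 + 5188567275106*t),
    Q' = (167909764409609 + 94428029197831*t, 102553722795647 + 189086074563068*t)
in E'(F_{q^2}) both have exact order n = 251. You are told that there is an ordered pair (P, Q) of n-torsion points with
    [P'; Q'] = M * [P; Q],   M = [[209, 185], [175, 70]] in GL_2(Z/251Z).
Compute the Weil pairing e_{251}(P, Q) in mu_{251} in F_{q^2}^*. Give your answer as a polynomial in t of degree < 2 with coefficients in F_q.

65528601833350 + 115097370661024*t

The 251-Weil pairing on E[251] over F_{216333555797483} is alternating-bilinear: e_{251}(P',Q') = e_{251}(P,Q)^det(M).
det M = 209*70 - 185*175 = -17745 = 76 (mod 251); 76^{-1} = 109 (mod 251).
8-bit Miller (11111011) on E'/F_{216333555797483} with a'=12841227245151, b'=153385727791006: accumulate tangent/chord ratios at Q'+S and P'+S'.
f_P(D_Q)/f_Q(D_P) = 128152963536257 + 33249925626003*t.
(128152963536257 + 33249925626003*t)^{109} mod (216333555797483,f) = 65528601833350 + 115097370661024*t.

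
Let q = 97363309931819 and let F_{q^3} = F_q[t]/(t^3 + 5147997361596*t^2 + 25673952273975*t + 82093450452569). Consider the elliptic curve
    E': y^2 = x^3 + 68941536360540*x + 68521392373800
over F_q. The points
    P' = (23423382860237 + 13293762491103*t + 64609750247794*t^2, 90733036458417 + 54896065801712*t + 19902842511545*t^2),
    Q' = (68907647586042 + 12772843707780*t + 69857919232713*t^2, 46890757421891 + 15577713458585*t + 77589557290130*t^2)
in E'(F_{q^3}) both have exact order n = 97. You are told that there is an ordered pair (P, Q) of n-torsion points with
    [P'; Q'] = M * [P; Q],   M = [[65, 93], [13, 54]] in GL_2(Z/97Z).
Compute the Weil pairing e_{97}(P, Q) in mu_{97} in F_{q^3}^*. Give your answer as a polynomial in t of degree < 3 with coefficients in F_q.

e_{97}(aP+bQ,cP+dQ) = e_{97}(P,Q)^(ad-bc); with (a,b,c,d)=(65,93,13,54) this gives the det-97 law.
det(M) mod 97 = 70; its inverse in (Z/97)^* is 79 (check: 70*79 mod 97 = 1).
Run Miller on y^2=x^3+68941536360540*x+68521392373800 over F_{97363309931819}: ladder 1100001 (7 bits); e = f_P(D_Q)/f_Q(D_P).
So e_{97}(P',Q') = 32011733362560 + 28902045671766*t + 96334851739321*t^2.
Finally e_{97}(P,Q) = 2105486632146 + 76810193282446*t + 15329321755986*t^2.

2105486632146 + 76810193282446*t + 15329321755986*t^2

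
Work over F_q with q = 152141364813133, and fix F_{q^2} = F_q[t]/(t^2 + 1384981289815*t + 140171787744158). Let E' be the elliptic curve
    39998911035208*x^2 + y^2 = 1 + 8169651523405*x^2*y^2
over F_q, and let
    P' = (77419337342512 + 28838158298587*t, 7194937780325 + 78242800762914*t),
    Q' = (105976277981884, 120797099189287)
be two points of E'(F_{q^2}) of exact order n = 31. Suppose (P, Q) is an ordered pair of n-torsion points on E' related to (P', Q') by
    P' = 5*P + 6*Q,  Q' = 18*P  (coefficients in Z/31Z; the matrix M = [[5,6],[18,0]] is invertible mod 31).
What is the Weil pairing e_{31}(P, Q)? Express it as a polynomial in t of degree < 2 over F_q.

5834274553693 + 15317960623895*t

Alternating bilinearity on E[31] (values in mu_{31} in F_{152141364813133^2}) gives e(P',Q') = e(P,Q)^det(M).
Hence e(P,Q) = e(P',Q')^{2} where 2 = 16^{-1} mod 31.
Map (x,y)_Ed via u=(1+y)/(1-y), v=(1+y)/((1-y)x) to Montgomery A=144109439566171,B=32302721628397; then to (a',b')=(107189865091327,147342909632329).
Run Miller on y^2=x^3+107189865091327*x+147342909632329 over F_{152141364813133}: ladder 11111 (5 bits); e = f_P(D_Q)/f_Q(D_P).
So e_{31}(P',Q') = 35973405129251 + 45847164790454*t.
Raise to 2: e(P,Q) = 5834274553693 + 15317960623895*t in mu_{31}.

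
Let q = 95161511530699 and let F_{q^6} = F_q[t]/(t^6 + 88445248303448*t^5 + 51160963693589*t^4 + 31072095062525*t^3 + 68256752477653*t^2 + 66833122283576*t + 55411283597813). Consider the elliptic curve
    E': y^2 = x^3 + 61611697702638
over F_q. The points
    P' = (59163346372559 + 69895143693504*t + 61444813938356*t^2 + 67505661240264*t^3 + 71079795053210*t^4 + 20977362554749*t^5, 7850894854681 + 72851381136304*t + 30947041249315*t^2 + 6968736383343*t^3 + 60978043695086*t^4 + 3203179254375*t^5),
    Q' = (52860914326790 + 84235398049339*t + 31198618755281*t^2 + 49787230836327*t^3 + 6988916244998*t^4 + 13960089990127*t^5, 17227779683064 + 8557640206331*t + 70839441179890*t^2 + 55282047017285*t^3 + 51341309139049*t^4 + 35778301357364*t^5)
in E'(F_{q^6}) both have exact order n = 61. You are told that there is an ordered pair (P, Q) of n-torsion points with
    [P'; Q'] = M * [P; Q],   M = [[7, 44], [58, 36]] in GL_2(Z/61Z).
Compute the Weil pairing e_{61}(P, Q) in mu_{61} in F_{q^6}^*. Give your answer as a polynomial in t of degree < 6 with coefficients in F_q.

84677641333654 + 39861243593294*t + 27385535339144*t^2 + 64513239246333*t^3 + 35236988706871*t^4 + 35019597192933*t^5

Since e_{61}(P,P)=e_{61}(Q,Q)=1 and e_{61}(Q,P)=e_{61}(P,Q)^{-1}, expanding e_{61}(7*P + 44*Q,58*P + 36*Q) leaves e(P,Q)^det(M).
det M = 7*36 - 44*58 = -2300 = 18 (mod 61); 18^{-1} = 17 (mod 61).
n = 61 = (111101)_2 (6 bits, wt 5); accumulate f_{61,P'}(Q'+S)/f_{61,P'}(S) along the 5-step ladder.
The quotient is 63786509765720 + 80725262878117*t + 9248364825705*t^2 + 59863685846670*t^3 + 80207341795568*t^4 + 61663994540605*t^5.
Finally e_{61}(P,Q) = 84677641333654 + 39861243593294*t + 27385535339144*t^2 + 64513239246333*t^3 + 35236988706871*t^4 + 35019597192933*t^5.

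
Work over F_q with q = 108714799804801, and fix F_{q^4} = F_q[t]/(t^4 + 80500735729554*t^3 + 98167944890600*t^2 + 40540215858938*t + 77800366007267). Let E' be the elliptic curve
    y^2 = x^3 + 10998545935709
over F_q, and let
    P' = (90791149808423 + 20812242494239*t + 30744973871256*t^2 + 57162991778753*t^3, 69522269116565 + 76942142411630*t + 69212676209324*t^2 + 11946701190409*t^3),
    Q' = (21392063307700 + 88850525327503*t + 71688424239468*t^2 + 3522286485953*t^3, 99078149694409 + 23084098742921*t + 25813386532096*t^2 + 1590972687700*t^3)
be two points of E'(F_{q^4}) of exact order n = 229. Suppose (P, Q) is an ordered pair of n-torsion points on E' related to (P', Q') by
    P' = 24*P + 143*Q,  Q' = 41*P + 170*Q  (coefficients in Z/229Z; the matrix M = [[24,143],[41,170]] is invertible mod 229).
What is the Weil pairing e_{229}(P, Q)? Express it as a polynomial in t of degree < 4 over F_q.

Since e_{229}(P,P)=e_{229}(Q,Q)=1 and e_{229}(Q,P)=e_{229}(P,Q)^{-1}, expanding e_{229}(24*P + 143*Q,41*P + 170*Q) leaves e(P,Q)^det(M).
det(M) mod 229 = 49; its inverse in (Z/229)^* is 215 (check: 49*215 mod 229 = 1).
n = 229 = (11100101)_2 (8 bits, wt 5); accumulate f_{229,P'}(Q'+S)/f_{229,P'}(S) along the 7-step ladder.
f_P(D_Q)/f_Q(D_P) = 86740036199060 + 59726505293259*t + 97893215450502*t^2 + 96145877285689*t^3.
Raise to 215: e(P,Q) = 16098097328991 + 2174363560259*t + 3496010088307*t^2 + 82271866915053*t^3 in mu_{229}.

16098097328991 + 2174363560259*t + 3496010088307*t^2 + 82271866915053*t^3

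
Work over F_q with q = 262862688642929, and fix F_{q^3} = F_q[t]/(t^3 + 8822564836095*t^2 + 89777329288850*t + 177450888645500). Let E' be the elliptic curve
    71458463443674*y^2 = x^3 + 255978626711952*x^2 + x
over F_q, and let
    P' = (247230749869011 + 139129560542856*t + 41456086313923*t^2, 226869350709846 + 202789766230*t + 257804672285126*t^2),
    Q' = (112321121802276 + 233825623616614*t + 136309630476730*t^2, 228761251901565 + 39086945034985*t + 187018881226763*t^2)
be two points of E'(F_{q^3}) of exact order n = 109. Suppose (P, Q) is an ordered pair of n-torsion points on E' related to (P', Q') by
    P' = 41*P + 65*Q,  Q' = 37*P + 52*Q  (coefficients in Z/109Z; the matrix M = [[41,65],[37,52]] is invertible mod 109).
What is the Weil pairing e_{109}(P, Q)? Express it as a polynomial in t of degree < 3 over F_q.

133549348389975 + 181060631741175*t + 255940314527359*t^2

Since e_{109}(P,P)=e_{109}(Q,Q)=1 and e_{109}(Q,P)=e_{109}(P,Q)^{-1}, expanding e_{109}(41*P + 65*Q,37*P + 52*Q) leaves e(P,Q)^det(M).
det(M) mod 109 = 54; its inverse in (Z/109)^* is 107 (check: 54*107 mod 109 = 1).
Undo Montgomery via alpha=204808825802464, beta=82663697095025: (a',b')=(166533775507731,79041994416822) over F_{262862688642929}.
7-bit Miller (1101101) on E'/F_{262862688642929} with a'=166533775507731, b'=79041994416822: accumulate tangent/chord ratios at Q'+S and P'+S'.
f_P(D_Q)/f_Q(D_P) = 191188894349328 + 7232476601989*t + 227561830044655*t^2.
e_{109}(P,Q) = (191188894349328 + 7232476601989*t + 227561830044655*t^2)^{107} = 133549348389975 + 181060631741175*t + 255940314527359*t^2.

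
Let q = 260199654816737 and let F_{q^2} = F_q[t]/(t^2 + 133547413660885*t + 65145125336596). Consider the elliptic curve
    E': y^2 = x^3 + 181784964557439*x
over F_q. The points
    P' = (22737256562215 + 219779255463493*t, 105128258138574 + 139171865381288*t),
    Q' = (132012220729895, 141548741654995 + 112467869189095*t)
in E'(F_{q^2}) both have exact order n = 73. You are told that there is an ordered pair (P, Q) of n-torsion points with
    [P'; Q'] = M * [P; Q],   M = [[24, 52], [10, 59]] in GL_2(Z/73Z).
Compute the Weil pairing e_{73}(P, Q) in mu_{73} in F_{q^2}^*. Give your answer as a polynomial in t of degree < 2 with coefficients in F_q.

235504300381178 + 256604986923528*t

Alternating bilinearity on E[73] (values in mu_{73} in F_{260199654816737^2}) gives e(P',Q') = e(P,Q)^det(M).
Hence e(P,Q) = e(P',Q')^{11} where 11 = 20^{-1} mod 73.
Miller loop for e_{73} over F_{260199654816737^2}: bits of 73 = 1001001; 6 double steps + 2 add steps, l/v at each.
The quotient is 40261073046604 + 186145042241996*t.
Hence e(P,Q) = 235504300381178 + 256604986923528*t in F_{260199654816737^2}^*.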